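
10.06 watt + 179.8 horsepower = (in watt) 1.341e+05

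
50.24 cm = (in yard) 0.5494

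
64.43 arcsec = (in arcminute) 1.074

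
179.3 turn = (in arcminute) 3.873e+06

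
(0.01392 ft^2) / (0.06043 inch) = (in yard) 0.9214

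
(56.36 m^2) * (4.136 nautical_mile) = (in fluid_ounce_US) 1.46e+10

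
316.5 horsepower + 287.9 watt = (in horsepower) 316.9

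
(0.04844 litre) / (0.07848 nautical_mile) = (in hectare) 3.333e-11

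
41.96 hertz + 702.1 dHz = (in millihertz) 1.122e+05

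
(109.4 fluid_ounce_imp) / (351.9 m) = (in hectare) 8.833e-10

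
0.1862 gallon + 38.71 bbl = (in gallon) 1626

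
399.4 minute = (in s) 2.396e+04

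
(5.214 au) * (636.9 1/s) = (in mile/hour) 1.111e+15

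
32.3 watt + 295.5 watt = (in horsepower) 0.4396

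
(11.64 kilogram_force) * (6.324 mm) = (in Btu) 0.0006842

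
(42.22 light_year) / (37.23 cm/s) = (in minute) 1.788e+16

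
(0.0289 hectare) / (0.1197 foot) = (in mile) 4.922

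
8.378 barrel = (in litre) 1332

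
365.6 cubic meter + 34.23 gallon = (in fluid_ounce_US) 1.237e+07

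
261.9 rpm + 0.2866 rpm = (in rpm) 262.2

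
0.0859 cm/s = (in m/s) 0.000859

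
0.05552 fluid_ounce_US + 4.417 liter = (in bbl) 0.02779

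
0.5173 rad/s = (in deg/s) 29.64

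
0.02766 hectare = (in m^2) 276.6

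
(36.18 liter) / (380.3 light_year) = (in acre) 2.485e-24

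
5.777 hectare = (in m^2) 5.777e+04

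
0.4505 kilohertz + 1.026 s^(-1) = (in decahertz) 45.15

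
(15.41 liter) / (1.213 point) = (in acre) 0.008899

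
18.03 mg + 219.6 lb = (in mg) 9.961e+07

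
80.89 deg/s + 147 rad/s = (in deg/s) 8503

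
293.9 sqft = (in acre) 0.006747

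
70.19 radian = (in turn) 11.17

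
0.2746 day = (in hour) 6.59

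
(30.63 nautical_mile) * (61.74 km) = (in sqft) 3.77e+10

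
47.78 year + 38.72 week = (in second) 1.53e+09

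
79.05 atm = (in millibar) 8.01e+04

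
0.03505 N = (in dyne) 3505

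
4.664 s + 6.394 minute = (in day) 0.004494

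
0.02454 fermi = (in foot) 8.051e-17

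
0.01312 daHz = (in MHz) 1.312e-07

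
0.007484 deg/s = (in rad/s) 0.0001306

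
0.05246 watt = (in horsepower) 7.035e-05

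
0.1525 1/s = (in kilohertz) 0.0001525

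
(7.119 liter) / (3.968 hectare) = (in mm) 0.0001794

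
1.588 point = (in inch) 0.02206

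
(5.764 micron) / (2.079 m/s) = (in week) 4.584e-12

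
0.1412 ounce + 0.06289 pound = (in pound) 0.07172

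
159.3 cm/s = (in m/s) 1.593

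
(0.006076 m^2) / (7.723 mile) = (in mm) 0.0004889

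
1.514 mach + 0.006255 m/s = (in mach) 1.514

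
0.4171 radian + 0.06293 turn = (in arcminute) 2793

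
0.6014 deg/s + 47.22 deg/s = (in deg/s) 47.82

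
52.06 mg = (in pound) 0.0001148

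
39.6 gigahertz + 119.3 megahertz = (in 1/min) 2.383e+12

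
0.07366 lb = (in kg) 0.03341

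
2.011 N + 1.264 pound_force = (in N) 7.634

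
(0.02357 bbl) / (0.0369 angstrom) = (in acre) 2.509e+05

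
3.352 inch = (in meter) 0.08514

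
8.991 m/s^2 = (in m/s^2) 8.991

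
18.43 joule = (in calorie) 4.405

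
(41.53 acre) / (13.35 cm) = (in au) 8.415e-06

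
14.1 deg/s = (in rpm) 2.35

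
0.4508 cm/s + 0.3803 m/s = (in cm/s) 38.48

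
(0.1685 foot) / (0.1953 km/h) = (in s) 0.9467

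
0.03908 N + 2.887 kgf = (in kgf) 2.891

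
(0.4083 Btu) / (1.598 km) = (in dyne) 2.696e+04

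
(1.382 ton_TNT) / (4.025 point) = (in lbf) 9.155e+11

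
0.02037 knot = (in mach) 3.078e-05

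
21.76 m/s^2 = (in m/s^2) 21.76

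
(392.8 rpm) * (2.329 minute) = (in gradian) 3.659e+05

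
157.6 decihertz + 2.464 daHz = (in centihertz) 4040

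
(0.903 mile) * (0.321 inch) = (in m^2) 11.85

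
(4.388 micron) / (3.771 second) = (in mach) 3.417e-09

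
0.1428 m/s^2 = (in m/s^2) 0.1428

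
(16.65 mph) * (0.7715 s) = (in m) 5.742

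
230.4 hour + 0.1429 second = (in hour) 230.4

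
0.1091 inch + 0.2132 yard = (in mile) 0.0001229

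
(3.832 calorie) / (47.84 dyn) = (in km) 33.51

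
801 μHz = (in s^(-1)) 0.000801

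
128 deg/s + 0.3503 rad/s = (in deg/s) 148.1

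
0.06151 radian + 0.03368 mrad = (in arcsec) 1.269e+04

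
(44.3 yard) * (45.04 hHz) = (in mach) 535.8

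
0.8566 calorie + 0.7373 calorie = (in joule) 6.669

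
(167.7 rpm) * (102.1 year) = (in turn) 8.999e+09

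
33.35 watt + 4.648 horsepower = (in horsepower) 4.693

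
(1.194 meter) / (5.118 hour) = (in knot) 0.000126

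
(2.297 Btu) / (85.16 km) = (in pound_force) 0.006398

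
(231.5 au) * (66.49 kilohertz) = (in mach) 6.763e+15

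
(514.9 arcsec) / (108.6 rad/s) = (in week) 3.801e-11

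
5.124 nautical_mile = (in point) 2.69e+07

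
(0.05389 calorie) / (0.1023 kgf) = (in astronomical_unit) 1.502e-12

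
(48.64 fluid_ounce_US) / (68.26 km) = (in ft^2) 2.268e-07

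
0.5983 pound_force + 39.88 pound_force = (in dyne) 1.801e+07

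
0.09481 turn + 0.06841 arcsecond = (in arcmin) 2048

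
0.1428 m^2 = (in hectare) 1.428e-05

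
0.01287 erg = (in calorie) 3.076e-10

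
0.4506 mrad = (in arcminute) 1.549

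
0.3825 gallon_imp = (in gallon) 0.4594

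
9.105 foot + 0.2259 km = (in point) 6.482e+05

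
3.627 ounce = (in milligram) 1.028e+05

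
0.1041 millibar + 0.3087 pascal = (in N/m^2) 10.72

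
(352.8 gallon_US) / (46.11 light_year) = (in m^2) 3.061e-18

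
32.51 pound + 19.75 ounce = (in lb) 33.74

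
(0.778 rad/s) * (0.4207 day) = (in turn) 4501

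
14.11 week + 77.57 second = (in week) 14.11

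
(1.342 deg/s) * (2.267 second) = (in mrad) 53.1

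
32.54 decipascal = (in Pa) 3.254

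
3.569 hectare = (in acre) 8.819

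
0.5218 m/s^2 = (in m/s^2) 0.5218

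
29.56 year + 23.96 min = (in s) 9.322e+08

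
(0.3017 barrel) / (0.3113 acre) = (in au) 2.545e-16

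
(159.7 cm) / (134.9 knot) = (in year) 7.297e-10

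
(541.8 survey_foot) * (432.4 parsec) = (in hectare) 2.203e+17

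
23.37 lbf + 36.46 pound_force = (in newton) 266.1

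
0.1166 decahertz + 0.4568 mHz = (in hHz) 0.01166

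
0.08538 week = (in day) 0.5977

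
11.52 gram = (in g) 11.52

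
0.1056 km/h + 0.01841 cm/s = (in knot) 0.05738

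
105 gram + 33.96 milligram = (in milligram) 1.05e+05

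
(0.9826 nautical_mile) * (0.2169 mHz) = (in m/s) 0.3947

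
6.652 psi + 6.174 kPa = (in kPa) 52.04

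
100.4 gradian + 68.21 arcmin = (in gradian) 101.7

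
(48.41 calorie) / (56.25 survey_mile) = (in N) 0.002237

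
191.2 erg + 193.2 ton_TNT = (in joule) 8.083e+11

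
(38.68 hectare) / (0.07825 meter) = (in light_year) 5.225e-10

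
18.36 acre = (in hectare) 7.43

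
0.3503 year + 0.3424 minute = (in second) 1.105e+07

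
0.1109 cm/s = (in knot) 0.002156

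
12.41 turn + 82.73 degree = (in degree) 4550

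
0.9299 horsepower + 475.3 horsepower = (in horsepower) 476.2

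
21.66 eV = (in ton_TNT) 8.294e-28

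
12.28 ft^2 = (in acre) 0.0002819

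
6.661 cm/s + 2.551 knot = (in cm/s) 137.9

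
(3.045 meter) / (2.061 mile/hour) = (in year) 1.048e-07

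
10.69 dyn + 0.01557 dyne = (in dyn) 10.71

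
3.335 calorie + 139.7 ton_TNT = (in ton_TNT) 139.7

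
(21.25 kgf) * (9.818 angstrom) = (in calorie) 4.89e-08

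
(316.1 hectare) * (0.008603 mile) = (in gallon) 1.156e+10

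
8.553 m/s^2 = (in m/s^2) 8.553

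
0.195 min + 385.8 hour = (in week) 2.296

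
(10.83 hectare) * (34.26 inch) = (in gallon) 2.49e+07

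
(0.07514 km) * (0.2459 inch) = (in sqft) 5.052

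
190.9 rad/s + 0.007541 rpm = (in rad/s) 190.9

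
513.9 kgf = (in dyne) 5.04e+08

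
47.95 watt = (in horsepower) 0.0643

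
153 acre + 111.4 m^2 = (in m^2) 6.193e+05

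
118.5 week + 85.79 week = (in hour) 3.432e+04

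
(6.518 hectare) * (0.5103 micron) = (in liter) 33.26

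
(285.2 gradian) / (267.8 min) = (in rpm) 0.002662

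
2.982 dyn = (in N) 2.982e-05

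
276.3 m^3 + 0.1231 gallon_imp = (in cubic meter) 276.3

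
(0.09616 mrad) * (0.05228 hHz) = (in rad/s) 0.0005027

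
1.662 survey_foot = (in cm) 50.66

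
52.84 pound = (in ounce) 845.4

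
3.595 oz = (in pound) 0.2247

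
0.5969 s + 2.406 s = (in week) 4.965e-06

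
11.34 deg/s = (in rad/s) 0.1979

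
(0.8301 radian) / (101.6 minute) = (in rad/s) 0.0001362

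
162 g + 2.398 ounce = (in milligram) 2.3e+05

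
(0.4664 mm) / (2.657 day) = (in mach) 5.967e-12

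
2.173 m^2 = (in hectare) 0.0002173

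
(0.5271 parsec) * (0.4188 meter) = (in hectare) 6.812e+11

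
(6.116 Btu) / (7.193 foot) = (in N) 2943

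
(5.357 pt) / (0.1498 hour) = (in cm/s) 0.0003504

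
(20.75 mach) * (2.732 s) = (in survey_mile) 11.99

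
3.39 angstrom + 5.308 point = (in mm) 1.873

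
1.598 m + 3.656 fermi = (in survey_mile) 0.0009929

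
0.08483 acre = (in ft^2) 3695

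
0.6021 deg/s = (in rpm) 0.1004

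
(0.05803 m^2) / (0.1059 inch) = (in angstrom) 2.157e+11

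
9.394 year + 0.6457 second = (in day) 3429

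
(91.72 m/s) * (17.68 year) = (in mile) 3.178e+07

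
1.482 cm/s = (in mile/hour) 0.03315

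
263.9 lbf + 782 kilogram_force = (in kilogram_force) 901.7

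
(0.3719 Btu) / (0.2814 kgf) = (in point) 4.03e+05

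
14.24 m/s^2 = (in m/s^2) 14.24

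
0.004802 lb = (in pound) 0.004802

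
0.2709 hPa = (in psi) 0.003929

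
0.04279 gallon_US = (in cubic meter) 0.000162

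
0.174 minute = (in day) 0.0001208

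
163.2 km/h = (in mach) 0.1331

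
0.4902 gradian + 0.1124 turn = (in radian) 0.7139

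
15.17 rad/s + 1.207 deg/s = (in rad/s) 15.19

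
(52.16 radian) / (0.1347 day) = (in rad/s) 0.004482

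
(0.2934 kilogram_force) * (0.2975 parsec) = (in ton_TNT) 6.313e+06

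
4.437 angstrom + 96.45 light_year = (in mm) 9.125e+20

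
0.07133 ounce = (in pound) 0.004458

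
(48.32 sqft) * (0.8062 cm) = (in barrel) 0.2276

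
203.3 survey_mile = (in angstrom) 3.272e+15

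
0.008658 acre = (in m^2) 35.04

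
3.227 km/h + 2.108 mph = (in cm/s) 183.9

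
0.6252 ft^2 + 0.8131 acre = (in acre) 0.8131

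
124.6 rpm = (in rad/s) 13.05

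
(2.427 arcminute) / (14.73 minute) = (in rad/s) 7.988e-07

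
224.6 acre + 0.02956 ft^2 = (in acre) 224.6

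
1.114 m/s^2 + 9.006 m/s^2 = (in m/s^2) 10.12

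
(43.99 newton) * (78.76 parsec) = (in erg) 1.069e+27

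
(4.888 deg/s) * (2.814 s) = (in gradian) 15.28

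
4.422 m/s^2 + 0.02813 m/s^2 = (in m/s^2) 4.45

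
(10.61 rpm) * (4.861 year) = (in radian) 1.703e+08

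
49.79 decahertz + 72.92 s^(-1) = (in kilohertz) 0.5708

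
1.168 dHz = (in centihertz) 11.68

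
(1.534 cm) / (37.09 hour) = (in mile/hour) 2.57e-07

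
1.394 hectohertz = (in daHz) 13.94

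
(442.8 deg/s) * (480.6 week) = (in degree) 1.287e+11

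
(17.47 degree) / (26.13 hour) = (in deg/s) 0.0001857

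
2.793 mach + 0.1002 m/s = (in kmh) 3424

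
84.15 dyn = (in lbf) 0.0001892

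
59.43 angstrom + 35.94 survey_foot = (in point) 3.105e+04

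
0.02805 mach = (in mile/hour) 21.37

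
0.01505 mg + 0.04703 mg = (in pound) 1.369e-07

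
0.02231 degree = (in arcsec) 80.32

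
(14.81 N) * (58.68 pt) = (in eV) 1.914e+18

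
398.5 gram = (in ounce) 14.06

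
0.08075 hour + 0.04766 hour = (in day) 0.00535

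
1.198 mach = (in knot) 792.9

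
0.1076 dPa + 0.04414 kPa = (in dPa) 441.5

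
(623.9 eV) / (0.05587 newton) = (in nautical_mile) 9.661e-19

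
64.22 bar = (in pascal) 6.422e+06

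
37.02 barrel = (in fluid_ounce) 1.99e+05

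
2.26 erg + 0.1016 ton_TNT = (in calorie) 1.016e+08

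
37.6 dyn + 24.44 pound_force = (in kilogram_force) 11.09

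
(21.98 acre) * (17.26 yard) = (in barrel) 8.83e+06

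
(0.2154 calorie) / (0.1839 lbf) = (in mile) 0.0006846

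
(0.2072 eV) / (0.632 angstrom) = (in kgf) 5.356e-11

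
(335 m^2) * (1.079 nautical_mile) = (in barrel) 4.211e+06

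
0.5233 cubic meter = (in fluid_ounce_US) 1.769e+04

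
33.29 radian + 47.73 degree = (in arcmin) 1.173e+05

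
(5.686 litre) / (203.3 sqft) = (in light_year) 3.182e-20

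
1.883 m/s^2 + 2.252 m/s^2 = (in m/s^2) 4.135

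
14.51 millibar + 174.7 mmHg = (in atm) 0.2442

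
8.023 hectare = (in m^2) 8.023e+04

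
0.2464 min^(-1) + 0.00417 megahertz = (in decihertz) 4.17e+04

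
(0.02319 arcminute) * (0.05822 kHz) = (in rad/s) 0.0003927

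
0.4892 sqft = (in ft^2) 0.4892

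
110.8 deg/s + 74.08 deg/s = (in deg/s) 184.9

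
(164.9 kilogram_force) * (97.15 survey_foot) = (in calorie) 1.144e+04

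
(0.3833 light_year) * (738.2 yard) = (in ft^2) 2.635e+19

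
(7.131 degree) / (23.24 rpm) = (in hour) 1.421e-05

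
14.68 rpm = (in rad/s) 1.537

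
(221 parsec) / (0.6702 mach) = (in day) 3.459e+11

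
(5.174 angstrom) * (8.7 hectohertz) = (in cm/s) 4.501e-05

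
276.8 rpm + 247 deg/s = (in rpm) 318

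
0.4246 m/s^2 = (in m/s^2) 0.4246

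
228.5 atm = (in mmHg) 1.737e+05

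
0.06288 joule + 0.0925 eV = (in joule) 0.06288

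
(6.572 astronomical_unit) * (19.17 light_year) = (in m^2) 1.783e+29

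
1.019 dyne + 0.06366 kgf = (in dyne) 6.243e+04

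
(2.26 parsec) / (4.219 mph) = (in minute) 6.162e+14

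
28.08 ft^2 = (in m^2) 2.609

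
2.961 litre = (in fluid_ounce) 100.1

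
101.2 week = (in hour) 1.7e+04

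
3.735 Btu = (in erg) 3.941e+10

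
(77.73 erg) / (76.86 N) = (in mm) 0.0001011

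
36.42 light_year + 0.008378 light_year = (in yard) 3.769e+17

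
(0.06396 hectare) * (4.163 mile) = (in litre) 4.285e+09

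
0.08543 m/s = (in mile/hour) 0.1911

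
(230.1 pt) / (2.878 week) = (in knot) 9.065e-08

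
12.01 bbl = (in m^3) 1.909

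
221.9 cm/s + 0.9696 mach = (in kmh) 1197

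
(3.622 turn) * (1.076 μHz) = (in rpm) 0.0002338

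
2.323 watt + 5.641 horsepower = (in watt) 4209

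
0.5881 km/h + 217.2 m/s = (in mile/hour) 486.2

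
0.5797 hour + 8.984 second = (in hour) 0.5822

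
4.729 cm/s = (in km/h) 0.1702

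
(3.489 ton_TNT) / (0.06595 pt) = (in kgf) 6.398e+13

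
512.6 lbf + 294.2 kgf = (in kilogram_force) 526.7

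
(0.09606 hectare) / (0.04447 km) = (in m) 21.6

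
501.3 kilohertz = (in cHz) 5.013e+07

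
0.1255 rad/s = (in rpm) 1.198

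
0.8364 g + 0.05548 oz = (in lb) 0.005311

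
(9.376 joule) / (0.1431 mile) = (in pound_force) 0.009153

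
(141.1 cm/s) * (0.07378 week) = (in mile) 39.12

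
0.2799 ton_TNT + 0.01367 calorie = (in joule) 1.171e+09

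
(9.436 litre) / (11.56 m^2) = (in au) 5.456e-15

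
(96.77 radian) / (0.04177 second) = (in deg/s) 1.327e+05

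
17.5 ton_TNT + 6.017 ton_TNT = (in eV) 6.141e+29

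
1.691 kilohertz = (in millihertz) 1.691e+06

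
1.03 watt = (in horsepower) 0.001381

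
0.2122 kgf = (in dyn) 2.081e+05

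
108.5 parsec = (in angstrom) 3.348e+28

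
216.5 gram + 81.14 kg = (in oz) 2870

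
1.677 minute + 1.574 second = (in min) 1.703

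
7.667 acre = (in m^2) 3.103e+04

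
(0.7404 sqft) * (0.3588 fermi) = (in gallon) 6.52e-15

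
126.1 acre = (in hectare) 51.03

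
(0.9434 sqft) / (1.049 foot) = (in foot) 0.8993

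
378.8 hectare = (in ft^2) 4.077e+07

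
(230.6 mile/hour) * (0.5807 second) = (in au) 4.002e-10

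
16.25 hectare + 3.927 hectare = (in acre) 49.86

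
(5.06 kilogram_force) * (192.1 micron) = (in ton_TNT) 2.278e-12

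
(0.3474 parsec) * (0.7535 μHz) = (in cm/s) 8.077e+11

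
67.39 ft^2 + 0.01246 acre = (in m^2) 56.68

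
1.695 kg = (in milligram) 1.695e+06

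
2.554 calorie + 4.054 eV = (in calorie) 2.554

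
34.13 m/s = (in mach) 0.1002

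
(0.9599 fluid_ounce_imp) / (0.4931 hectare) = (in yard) 6.049e-09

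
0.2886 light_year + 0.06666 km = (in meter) 2.73e+15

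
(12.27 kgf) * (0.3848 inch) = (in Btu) 0.001115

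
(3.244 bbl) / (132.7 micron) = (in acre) 0.9604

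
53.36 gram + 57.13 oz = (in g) 1673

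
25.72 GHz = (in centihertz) 2.572e+12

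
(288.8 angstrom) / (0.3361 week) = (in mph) 3.178e-13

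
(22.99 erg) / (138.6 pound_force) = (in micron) 0.003729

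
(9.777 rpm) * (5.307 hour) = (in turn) 3113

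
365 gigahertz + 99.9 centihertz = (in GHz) 365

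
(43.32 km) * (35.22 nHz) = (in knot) 0.002966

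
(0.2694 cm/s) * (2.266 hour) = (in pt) 6.23e+04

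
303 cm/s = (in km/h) 10.91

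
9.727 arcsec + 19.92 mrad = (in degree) 1.144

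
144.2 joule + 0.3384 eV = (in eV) 9e+20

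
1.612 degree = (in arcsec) 5803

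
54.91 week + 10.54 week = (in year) 1.255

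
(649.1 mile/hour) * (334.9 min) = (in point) 1.653e+10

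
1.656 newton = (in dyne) 1.656e+05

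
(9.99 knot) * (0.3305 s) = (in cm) 169.9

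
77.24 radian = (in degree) 4426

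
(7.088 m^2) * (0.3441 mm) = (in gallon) 0.6443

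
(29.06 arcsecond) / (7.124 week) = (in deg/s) 1.874e-09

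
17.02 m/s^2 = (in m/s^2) 17.02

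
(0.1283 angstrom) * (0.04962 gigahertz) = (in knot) 0.001237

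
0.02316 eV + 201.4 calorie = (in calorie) 201.4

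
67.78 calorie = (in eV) 1.77e+21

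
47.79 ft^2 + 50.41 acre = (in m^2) 2.04e+05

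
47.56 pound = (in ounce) 761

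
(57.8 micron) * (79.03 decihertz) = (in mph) 0.001022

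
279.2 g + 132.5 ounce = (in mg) 4.036e+06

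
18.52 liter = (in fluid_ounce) 626.2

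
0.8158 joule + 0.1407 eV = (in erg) 8.158e+06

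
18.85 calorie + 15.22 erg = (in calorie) 18.85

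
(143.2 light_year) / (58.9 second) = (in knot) 4.471e+16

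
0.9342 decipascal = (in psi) 1.355e-05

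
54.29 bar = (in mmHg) 4.072e+04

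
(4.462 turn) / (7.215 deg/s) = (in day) 0.002577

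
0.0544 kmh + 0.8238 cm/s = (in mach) 6.857e-05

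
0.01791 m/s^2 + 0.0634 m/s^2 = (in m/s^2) 0.08131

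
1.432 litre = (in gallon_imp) 0.315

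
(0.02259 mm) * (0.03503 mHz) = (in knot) 1.538e-09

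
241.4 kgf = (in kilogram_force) 241.4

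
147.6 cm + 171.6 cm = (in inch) 125.7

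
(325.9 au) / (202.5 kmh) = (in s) 8.667e+11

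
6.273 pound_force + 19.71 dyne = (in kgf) 2.845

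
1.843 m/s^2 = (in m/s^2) 1.843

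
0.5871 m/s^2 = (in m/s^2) 0.5871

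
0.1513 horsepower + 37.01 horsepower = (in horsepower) 37.16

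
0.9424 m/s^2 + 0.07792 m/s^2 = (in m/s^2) 1.02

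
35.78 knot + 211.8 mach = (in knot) 1.402e+05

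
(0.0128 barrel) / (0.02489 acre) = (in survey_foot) 6.628e-05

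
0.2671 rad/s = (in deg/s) 15.3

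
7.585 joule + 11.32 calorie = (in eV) 3.43e+20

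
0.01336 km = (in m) 13.36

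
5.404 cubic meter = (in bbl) 33.99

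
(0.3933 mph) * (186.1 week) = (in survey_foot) 6.493e+07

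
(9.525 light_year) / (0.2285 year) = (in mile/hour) 2.797e+10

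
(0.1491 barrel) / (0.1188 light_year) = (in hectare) 2.109e-21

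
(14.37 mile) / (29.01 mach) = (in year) 7.424e-08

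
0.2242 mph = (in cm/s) 10.02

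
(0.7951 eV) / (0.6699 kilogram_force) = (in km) 1.939e-23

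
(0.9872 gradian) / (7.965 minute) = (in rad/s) 3.245e-05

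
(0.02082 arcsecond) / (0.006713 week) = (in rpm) 2.374e-10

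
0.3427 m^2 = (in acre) 8.468e-05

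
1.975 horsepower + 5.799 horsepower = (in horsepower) 7.774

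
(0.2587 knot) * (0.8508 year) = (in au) 2.387e-05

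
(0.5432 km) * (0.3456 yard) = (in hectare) 0.01717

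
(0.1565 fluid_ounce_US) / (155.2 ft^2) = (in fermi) 3.21e+08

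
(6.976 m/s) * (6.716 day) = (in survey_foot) 1.328e+07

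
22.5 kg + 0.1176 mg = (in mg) 2.25e+07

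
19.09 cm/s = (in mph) 0.427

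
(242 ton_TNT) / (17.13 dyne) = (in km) 5.911e+12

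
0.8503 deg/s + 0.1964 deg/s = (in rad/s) 0.01827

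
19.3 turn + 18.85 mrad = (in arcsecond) 2.502e+07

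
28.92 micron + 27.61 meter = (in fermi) 2.761e+16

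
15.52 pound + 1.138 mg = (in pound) 15.52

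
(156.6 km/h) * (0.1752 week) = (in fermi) 4.609e+21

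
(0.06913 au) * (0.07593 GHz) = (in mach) 2.306e+15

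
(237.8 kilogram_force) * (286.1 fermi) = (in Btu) 6.324e-13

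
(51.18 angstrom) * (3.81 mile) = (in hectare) 3.138e-09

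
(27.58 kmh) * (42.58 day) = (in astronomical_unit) 0.0001884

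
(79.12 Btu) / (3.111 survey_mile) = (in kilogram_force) 1.7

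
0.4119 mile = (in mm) 6.629e+05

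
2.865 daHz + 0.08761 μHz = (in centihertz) 2865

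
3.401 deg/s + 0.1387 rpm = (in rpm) 0.7055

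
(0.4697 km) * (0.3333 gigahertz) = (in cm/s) 1.566e+13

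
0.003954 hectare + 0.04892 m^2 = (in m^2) 39.59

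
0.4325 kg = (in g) 432.5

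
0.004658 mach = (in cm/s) 158.6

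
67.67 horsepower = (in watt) 5.046e+04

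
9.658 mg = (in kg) 9.658e-06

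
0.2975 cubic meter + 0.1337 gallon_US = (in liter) 298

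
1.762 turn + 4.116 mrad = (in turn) 1.763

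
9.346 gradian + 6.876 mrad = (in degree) 8.805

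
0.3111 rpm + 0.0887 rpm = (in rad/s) 0.04187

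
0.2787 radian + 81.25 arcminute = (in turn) 0.04812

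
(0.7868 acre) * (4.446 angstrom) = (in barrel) 8.904e-06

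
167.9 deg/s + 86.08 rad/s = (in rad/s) 89.01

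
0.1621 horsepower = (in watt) 120.9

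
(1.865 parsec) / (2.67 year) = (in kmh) 2.46e+09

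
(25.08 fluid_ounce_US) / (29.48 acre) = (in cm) 6.217e-07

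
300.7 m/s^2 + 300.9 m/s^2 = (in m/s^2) 601.6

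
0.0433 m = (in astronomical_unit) 2.894e-13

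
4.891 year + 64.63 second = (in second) 1.542e+08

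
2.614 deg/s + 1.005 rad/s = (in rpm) 10.03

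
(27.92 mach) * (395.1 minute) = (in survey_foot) 7.394e+08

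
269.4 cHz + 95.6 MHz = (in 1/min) 5.736e+09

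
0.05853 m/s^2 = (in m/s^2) 0.05853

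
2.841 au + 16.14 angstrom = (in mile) 2.641e+08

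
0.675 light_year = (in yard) 6.984e+15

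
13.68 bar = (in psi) 198.4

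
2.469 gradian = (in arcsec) 8000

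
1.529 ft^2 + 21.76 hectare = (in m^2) 2.176e+05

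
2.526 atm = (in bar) 2.559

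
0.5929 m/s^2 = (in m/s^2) 0.5929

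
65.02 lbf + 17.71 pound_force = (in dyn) 3.68e+07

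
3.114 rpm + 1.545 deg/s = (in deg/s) 20.23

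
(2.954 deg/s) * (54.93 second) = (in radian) 2.832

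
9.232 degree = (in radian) 0.1611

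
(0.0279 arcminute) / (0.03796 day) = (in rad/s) 2.475e-09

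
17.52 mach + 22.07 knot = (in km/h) 2.152e+04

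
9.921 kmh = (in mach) 0.008093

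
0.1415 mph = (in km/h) 0.2277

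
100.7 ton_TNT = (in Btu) 3.993e+08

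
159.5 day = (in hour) 3828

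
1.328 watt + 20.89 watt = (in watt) 22.22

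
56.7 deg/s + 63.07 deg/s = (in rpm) 19.96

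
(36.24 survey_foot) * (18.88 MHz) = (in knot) 4.054e+08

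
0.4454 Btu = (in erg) 4.699e+09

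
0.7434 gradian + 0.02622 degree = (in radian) 0.01213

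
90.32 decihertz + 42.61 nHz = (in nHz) 9.032e+09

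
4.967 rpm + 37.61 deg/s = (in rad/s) 1.177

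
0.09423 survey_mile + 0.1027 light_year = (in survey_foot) 3.188e+15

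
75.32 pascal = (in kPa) 0.07532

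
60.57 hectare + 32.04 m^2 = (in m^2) 6.057e+05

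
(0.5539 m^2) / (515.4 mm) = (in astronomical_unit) 7.184e-12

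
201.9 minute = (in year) 0.0003841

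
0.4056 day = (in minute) 584.1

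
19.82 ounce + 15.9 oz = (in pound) 2.232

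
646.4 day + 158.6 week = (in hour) 4.216e+04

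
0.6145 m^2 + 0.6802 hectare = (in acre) 1.681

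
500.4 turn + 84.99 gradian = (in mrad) 3.145e+06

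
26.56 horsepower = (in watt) 1.981e+04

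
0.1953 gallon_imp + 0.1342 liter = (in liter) 1.022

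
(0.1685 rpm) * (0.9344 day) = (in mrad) 1.425e+06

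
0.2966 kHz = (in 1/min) 1.78e+04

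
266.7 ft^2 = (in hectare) 0.002478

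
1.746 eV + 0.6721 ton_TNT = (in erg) 2.812e+16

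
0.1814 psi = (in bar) 0.01251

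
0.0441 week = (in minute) 444.5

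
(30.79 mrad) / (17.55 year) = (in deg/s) 3.187e-09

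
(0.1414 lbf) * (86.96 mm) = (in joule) 0.0547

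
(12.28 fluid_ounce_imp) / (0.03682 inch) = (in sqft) 4.016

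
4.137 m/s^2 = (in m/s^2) 4.137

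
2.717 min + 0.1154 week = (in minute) 1166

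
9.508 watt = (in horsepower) 0.01275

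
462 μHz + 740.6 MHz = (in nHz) 7.406e+17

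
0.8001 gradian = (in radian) 0.01257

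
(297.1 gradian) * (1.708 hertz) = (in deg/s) 456.7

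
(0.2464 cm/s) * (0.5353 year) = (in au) 2.78e-07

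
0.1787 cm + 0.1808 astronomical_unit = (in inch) 1.065e+12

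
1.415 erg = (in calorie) 3.382e-08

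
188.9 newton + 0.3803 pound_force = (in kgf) 19.43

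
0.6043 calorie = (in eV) 1.578e+19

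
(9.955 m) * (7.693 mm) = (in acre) 1.892e-05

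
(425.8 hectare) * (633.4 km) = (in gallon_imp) 5.933e+14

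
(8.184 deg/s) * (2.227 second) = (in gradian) 20.25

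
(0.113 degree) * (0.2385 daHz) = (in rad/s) 0.004704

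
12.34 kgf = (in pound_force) 27.21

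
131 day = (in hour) 3144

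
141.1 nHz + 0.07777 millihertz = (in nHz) 7.791e+04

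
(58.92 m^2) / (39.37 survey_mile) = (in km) 9.299e-07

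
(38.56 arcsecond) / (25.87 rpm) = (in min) 1.15e-06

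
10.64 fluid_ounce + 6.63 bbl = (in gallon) 278.5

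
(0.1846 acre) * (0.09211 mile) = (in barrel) 6.965e+05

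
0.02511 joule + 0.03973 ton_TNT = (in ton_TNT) 0.03973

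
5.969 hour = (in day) 0.2487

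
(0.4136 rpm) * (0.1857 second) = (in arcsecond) 1659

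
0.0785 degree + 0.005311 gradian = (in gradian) 0.09253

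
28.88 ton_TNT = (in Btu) 1.145e+08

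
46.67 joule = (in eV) 2.913e+20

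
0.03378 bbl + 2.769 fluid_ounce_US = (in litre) 5.452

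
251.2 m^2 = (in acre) 0.06207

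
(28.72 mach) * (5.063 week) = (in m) 2.994e+10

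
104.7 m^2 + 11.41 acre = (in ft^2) 4.981e+05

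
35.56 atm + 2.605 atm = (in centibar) 3867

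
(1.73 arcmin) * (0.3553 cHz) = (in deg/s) 0.0001024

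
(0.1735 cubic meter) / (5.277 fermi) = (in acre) 8.124e+09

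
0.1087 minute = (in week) 1.078e-05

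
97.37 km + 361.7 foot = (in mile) 60.57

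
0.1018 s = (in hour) 2.828e-05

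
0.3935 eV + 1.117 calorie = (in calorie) 1.117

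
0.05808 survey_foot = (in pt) 50.18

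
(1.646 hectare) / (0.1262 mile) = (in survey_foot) 265.9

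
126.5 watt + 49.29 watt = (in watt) 175.8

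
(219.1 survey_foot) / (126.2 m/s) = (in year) 1.678e-08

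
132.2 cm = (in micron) 1.322e+06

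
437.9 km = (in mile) 272.1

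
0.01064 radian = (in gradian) 0.6774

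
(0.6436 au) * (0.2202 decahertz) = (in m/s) 2.12e+11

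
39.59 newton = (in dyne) 3.959e+06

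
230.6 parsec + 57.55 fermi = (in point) 2.017e+22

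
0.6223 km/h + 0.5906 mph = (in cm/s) 43.69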